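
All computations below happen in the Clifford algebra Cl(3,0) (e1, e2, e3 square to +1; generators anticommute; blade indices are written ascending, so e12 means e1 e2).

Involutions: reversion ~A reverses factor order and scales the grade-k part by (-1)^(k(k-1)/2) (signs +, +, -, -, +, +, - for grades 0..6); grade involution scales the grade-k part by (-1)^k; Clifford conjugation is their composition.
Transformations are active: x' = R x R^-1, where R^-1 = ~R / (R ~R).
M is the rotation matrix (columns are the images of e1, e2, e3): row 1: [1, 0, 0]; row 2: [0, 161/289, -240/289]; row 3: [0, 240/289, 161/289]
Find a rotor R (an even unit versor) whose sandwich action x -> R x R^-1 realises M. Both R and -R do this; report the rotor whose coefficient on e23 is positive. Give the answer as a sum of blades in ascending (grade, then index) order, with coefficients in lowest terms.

Method: write R = a + b12*e12 + b13*e13 + b23*e23 with a^2 + b12^2 + b13^2 + b23^2 = 1 (so R^-1 = ~R). Expanding the columns R e_j ~R gives tr M = 4a^2 - 1 and, from the antisymmetric part, M21 - M12 = -4a*b12, M13 - M31 = 4a*b13, M32 - M23 = -4a*b23.
Here tr M = 611/289, so a^2 = (1 + tr M)/4 = 225/289 and a = ±15/17. Taking a = 15/17: M21 - M12 = 0, M13 - M31 = 0, M32 - M23 = 480/289, giving b12 = 0, b13 = 0, b23 = -8/17, i.e. R = 15/17 - 8/17*e23.
Its e23 coefficient is negative, so report the other preimage -R.
Answer: -15/17 + 8/17*e23. Sheet selection: the two-to-one cover makes ±R indistinguishable at the matrix level (trace 611/289), so uniqueness comes from the required sign on e23.


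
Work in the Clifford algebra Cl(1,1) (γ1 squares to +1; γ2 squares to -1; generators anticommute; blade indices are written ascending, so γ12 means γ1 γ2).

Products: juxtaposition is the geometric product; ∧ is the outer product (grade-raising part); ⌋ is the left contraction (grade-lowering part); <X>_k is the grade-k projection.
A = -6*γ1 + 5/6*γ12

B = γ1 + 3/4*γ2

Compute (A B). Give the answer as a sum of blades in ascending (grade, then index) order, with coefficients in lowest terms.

step 1: -6 - 5/8*γ1 - 5/6*γ2 - 9/2*γ12
Answer: -6 - 5/8*γ1 - 5/6*γ2 - 9/2*γ12


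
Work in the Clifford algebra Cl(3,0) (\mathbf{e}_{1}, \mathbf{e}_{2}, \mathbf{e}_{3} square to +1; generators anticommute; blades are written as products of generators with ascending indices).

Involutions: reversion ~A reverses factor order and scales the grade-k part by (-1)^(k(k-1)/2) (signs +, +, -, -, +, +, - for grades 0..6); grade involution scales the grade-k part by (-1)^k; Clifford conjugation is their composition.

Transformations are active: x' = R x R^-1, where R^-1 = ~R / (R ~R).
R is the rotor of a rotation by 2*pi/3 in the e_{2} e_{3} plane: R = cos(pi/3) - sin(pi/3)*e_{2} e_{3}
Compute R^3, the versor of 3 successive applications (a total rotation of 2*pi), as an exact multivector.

The rotor phase is half the rotation angle and phases add under composition, so 3 steps in the e_{2} e_{3} plane accumulate phase 3*(pi/3) = \pi: R^3 = cos(\pi) - sin(\pi)*e_{2} e_{3}.
cos(\pi) = -1 and sin(\pi) = 0, so R^3 = -1. The total rotation 2*pi is 1 full turn, so every vector returns to itself, yet the rotor is -1, on the OTHER sheet of the double cover (an odd number of 2*pi turns).
Answer: -1


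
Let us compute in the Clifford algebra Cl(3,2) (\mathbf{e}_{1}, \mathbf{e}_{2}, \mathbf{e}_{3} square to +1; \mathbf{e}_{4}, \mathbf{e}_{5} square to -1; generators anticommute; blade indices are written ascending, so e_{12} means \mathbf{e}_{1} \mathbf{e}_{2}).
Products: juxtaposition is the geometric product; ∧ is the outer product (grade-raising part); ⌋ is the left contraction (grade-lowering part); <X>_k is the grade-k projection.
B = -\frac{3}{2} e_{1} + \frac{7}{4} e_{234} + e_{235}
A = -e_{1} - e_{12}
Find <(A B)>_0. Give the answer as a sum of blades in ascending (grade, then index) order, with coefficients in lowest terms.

step 1: \frac{3}{2} - \frac{3}{2} e_{2} - \frac{7}{4} e_{134} - e_{135} - \frac{7}{4} e_{1234} - e_{1235}
step 2: \frac{3}{2}
Answer: \frac{3}{2}


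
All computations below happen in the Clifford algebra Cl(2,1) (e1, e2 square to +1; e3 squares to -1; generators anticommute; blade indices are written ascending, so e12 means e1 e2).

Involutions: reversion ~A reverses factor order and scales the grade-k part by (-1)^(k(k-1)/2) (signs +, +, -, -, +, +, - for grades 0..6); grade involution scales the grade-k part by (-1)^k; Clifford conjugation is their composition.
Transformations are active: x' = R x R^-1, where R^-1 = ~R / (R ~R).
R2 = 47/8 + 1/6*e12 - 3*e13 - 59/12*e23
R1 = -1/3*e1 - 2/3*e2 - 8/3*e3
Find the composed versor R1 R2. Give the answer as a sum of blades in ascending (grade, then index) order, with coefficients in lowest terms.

Distribute over the terms of R1 (each basis-blade product reordered to ascending indices, repeated generators contracted through their squares):
(-1/3*e1) R2 = -47/24*e1 - 1/18*e2 + e3 + 59/36*e123
(-2/3*e2) R2 = 1/9*e1 - 47/12*e2 + 59/18*e3 - 2*e123
(-8/3*e3) R2 = 8*e1 + 118/9*e2 - 47/3*e3 - 4/9*e123
Summing the partial products and collecting blades:
Answer: 443/72*e1 + 329/36*e2 - 205/18*e3 - 29/36*e123


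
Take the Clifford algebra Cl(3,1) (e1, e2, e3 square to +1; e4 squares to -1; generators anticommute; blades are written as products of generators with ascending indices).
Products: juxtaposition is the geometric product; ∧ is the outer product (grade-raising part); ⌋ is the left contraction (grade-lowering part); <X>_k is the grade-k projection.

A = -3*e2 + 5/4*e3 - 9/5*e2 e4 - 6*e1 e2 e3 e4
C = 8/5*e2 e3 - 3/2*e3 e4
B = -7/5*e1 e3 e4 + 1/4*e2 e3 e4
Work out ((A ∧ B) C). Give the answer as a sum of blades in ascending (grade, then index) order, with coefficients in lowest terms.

step 1: -21/5*e1 e2 e3 e4
step 2: 63/10*e1 e2 + 168/25*e1 e4
Answer: 63/10*e1 e2 + 168/25*e1 e4


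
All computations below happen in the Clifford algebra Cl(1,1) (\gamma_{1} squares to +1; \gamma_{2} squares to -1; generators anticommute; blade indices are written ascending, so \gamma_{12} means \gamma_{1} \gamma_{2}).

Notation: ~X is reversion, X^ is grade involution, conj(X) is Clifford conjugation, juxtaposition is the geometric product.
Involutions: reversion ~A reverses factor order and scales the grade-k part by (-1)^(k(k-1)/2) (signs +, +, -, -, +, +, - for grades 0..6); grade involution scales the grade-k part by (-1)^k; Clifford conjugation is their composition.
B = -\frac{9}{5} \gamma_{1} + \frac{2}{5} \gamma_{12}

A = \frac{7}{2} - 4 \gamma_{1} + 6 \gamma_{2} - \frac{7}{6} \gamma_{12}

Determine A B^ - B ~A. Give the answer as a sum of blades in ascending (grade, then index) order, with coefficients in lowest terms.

first term: -\frac{23}{3} + \frac{87}{10} \gamma_{1} + \frac{1}{2} \gamma_{2} - \frac{47}{5} \gamma_{12}
second term: \frac{23}{3} - \frac{87}{10} \gamma_{1} - \frac{1}{2} \gamma_{2} - \frac{47}{5} \gamma_{12}
Answer: -\frac{46}{3} + \frac{87}{5} \gamma_{1} + \gamma_{2}


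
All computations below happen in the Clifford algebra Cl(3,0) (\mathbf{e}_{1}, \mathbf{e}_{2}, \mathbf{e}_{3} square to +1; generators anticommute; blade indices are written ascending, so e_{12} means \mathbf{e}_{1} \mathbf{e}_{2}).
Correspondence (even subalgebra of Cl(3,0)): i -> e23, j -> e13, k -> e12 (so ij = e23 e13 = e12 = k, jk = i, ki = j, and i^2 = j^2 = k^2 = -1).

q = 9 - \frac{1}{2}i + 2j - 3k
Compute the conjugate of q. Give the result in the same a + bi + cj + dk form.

In blades: q = 9 - 3 e_{12} + 2 e_{13} - \frac{1}{2} e_{23}.
Quaternion conjugation is reversion on the even subalgebra: the scalar is fixed and every grade-2 blade flips sign, giving 9 + 3 e_{12} - 2 e_{13} + \frac{1}{2} e_{23}; translating back:
Answer: 9 + \frac{1}{2}i - 2j + 3k


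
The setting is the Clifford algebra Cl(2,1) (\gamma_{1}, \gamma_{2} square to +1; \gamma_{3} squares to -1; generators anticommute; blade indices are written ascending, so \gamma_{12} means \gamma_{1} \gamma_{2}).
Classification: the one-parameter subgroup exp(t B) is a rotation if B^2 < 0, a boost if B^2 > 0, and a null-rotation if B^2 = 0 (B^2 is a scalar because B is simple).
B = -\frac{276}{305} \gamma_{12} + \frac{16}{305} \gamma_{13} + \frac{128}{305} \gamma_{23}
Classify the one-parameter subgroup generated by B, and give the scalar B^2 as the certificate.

B^2 term by term: the squares give (-\frac{276}{305})^2*(\gamma_{12})^2 + (\frac{16}{305})^2*(\gamma_{13})^2 + (\frac{128}{305})^2*(\gamma_{23})^2 = \frac{76176}{93025}*(-1) + \frac{256}{93025}*(+1) + \frac{16384}{93025}*(+1) = -\frac{16}{25} (each basis 2-blade squares to minus the product of its generators' squares); cross terms between blades sharing an index anticommute and cancel. So B^2 = -\frac{16}{25}.
Answer: rotation, certificate B^2 = -\frac{16}{25}. Note: conjugating B changes its blade decomposition but never the scalar B^2 = -\frac{16}{25}, whose sign settles the classification.


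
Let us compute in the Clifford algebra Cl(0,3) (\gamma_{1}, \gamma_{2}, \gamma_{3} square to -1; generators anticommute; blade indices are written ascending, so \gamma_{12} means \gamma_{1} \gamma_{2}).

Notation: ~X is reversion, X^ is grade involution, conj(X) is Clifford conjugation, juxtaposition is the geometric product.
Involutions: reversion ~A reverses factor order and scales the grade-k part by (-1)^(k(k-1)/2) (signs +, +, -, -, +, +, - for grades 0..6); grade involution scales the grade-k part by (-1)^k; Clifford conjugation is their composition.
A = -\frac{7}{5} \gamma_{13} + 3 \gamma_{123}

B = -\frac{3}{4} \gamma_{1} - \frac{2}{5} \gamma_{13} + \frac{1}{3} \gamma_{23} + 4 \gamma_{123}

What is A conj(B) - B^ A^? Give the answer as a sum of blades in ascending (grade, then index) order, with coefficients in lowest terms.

first term: \frac{314}{25} + \gamma_{1} - \frac{22}{5} \gamma_{2} - \frac{21}{20} \gamma_{3} + \frac{7}{15} \gamma_{12} - \frac{9}{4} \gamma_{23}
second term: \frac{286}{25} + \gamma_{1} + \frac{34}{5} \gamma_{2} + \frac{21}{20} \gamma_{3} + \frac{7}{15} \gamma_{12} + \frac{9}{4} \gamma_{23}
Answer: \frac{28}{25} - \frac{56}{5} \gamma_{2} - \frac{21}{10} \gamma_{3} - \frac{9}{2} \gamma_{23}


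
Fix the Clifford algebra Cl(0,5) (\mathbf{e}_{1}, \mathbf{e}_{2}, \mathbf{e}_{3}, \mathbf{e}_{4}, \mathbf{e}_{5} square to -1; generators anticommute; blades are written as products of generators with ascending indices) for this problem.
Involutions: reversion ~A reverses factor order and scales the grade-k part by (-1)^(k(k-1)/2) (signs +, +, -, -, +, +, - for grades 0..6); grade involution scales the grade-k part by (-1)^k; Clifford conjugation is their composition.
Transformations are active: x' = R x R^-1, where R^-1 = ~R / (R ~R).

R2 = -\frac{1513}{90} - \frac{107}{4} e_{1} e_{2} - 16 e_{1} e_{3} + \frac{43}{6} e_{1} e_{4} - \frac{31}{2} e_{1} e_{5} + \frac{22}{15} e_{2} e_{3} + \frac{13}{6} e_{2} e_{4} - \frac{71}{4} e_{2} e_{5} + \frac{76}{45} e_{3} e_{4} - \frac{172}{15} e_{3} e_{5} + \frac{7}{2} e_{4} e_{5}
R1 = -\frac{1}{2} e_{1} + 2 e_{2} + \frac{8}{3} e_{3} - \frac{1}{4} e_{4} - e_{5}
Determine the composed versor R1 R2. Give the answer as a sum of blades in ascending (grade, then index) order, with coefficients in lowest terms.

Distribute over the terms of R1 (each basis-blade product reordered to ascending indices, repeated generators contracted through their squares):
(-\frac{1}{2} e_{1}) R2 = \frac{1513}{180} e_{1} - \frac{107}{8} e_{2} - 8 e_{3} + \frac{43}{12} e_{4} - \frac{31}{4} e_{5} - \frac{11}{15} e_{1} e_{2} e_{3} - \frac{13}{12} e_{1} e_{2} e_{4} + \frac{71}{8} e_{1} e_{2} e_{5} - \frac{38}{45} e_{1} e_{3} e_{4} + \frac{86}{15} e_{1} e_{3} e_{5} - \frac{7}{4} e_{1} e_{4} e_{5}
(2 e_{2}) R2 = -\frac{107}{2} e_{1} - \frac{1513}{45} e_{2} - \frac{44}{15} e_{3} - \frac{13}{3} e_{4} + \frac{71}{2} e_{5} + 32 e_{1} e_{2} e_{3} - \frac{43}{3} e_{1} e_{2} e_{4} + 31 e_{1} e_{2} e_{5} + \frac{152}{45} e_{2} e_{3} e_{4} - \frac{344}{15} e_{2} e_{3} e_{5} + 7 e_{2} e_{4} e_{5}
(\frac{8}{3} e_{3}) R2 = -\frac{128}{3} e_{1} + \frac{176}{45} e_{2} - \frac{6052}{135} e_{3} - \frac{608}{135} e_{4} + \frac{1376}{45} e_{5} - \frac{214}{3} e_{1} e_{2} e_{3} - \frac{172}{9} e_{1} e_{3} e_{4} + \frac{124}{3} e_{1} e_{3} e_{5} - \frac{52}{9} e_{2} e_{3} e_{4} + \frac{142}{3} e_{2} e_{3} e_{5} + \frac{28}{3} e_{3} e_{4} e_{5}
(-\frac{1}{4} e_{4}) R2 = -\frac{43}{24} e_{1} - \frac{13}{24} e_{2} - \frac{19}{45} e_{3} + \frac{1513}{360} e_{4} + \frac{7}{8} e_{5} + \frac{107}{16} e_{1} e_{2} e_{4} + 4 e_{1} e_{3} e_{4} - \frac{31}{8} e_{1} e_{4} e_{5} - \frac{11}{30} e_{2} e_{3} e_{4} - \frac{71}{16} e_{2} e_{4} e_{5} - \frac{43}{15} e_{3} e_{4} e_{5}
(-e_{5}) R2 = \frac{31}{2} e_{1} + \frac{71}{4} e_{2} + \frac{172}{15} e_{3} - \frac{7}{2} e_{4} + \frac{1513}{90} e_{5} + \frac{107}{4} e_{1} e_{2} e_{5} + 16 e_{1} e_{3} e_{5} - \frac{43}{6} e_{1} e_{4} e_{5} - \frac{22}{15} e_{2} e_{3} e_{5} - \frac{13}{6} e_{2} e_{4} e_{5} - \frac{76}{45} e_{3} e_{4} e_{5}
Summing the partial products and collecting blades:
Answer: -\frac{26659}{360} e_{1} - \frac{2329}{90} e_{2} - \frac{6037}{135} e_{3} - \frac{983}{216} e_{4} + \frac{5473}{72} e_{5} - \frac{601}{15} e_{1} e_{2} e_{3} - \frac{419}{48} e_{1} e_{2} e_{4} + \frac{533}{8} e_{1} e_{2} e_{5} - \frac{718}{45} e_{1} e_{3} e_{4} + \frac{946}{15} e_{1} e_{3} e_{5} - \frac{307}{24} e_{1} e_{4} e_{5} - \frac{83}{30} e_{2} e_{3} e_{4} + \frac{344}{15} e_{2} e_{3} e_{5} + \frac{19}{48} e_{2} e_{4} e_{5} + \frac{43}{9} e_{3} e_{4} e_{5}


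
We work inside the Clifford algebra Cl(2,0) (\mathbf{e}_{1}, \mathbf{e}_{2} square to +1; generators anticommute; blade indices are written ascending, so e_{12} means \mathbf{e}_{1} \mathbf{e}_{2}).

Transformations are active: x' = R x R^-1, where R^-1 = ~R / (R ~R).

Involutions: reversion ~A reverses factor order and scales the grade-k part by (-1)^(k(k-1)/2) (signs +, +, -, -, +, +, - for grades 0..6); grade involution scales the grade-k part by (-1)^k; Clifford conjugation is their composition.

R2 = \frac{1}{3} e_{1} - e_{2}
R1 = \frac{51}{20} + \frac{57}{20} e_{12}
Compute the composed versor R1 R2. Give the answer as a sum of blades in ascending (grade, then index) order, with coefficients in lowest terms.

Distribute over the terms of R1 (each basis-blade product reordered to ascending indices, repeated generators contracted through their squares):
(\frac{51}{20}) R2 = \frac{17}{20} e_{1} - \frac{51}{20} e_{2}
(\frac{57}{20} e_{12}) R2 = -\frac{57}{20} e_{1} - \frac{19}{20} e_{2}
Summing the partial products and collecting blades:
Answer: -2 e_{1} - \frac{7}{2} e_{2}


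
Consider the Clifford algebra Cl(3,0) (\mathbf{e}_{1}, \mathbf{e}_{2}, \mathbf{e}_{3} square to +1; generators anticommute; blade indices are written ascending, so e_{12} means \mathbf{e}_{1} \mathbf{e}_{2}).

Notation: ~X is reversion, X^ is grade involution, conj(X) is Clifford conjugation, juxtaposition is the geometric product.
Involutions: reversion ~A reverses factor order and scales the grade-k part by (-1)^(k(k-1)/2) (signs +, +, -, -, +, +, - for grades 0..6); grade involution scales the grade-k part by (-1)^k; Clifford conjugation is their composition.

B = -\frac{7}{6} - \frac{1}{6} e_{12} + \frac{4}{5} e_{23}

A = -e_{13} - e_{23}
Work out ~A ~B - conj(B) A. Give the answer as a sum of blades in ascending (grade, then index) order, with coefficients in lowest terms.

first term: \frac{4}{5} + \frac{4}{5} e_{12} - \frac{4}{3} e_{13} - e_{23}
second term: -\frac{4}{5} + \frac{4}{5} e_{12} + e_{13} + \frac{4}{3} e_{23}
Answer: \frac{8}{5} - \frac{7}{3} e_{13} - \frac{7}{3} e_{23}


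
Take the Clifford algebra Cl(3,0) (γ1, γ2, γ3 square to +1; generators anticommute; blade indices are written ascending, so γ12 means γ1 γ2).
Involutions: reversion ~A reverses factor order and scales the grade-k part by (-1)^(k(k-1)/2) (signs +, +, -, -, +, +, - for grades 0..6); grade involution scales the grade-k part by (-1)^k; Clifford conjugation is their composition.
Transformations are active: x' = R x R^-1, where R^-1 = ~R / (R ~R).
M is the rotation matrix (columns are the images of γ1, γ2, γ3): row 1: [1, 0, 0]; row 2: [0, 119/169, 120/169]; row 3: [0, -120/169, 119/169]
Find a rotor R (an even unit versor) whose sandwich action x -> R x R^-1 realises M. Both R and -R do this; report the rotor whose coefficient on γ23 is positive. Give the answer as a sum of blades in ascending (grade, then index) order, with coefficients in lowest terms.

Method: write R = a + b12*γ12 + b13*γ13 + b23*γ23 with a^2 + b12^2 + b13^2 + b23^2 = 1 (so R^-1 = ~R). Expanding the columns R e_j ~R gives tr M = 4a^2 - 1 and, from the antisymmetric part, M21 - M12 = -4a*b12, M13 - M31 = 4a*b13, M32 - M23 = -4a*b23.
Here tr M = 407/169, so a^2 = (1 + tr M)/4 = 144/169 and a = ±12/13. Taking a = 12/13: M21 - M12 = 0, M13 - M31 = 0, M32 - M23 = -240/169, giving b12 = 0, b13 = 0, b23 = 5/13, i.e. R = 12/13 + 5/13*γ23.
Its γ23 coefficient is already positive.
Answer: 12/13 + 5/13*γ23. Uniqueness: Spin(3) -> SO(3) maps R and -R to the same rotation of trace 407/169; fixing the sign of the γ23 coefficient removes the ambiguity.


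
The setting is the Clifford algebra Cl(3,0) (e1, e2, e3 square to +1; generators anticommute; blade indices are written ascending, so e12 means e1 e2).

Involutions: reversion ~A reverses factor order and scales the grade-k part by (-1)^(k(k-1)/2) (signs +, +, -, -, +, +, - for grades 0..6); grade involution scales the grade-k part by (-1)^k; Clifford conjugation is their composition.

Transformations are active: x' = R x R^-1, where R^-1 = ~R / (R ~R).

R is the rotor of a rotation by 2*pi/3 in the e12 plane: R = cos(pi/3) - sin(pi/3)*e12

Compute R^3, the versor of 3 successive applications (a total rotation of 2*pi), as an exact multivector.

The rotor phase is half the rotation angle and phases add under composition, so 3 steps in the e12 plane accumulate phase 3*(pi/3) = pi: R^3 = cos(pi) - sin(pi)*e12.
cos(pi) = -1 and sin(pi) = 0, so R^3 = -1. The total rotation 2*pi is 1 full turn, so every vector returns to itself, yet the rotor is -1, on the OTHER sheet of the double cover (an odd number of 2*pi turns).
Answer: -1


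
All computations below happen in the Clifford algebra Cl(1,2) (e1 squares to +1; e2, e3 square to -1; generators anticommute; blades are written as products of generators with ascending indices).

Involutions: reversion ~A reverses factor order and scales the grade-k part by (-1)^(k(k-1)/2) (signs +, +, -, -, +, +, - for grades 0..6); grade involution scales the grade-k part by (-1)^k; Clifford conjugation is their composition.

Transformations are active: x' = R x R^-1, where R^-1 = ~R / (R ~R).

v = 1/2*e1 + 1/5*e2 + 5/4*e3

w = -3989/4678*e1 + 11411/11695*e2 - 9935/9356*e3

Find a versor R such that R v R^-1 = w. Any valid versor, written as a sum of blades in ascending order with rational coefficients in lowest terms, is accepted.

Key observation: q(v) = q(w) = -541/400 (sandwiches preserve the norm), so R = v + w = -825/2339*e1 + 2750/2339*e2 + 440/2339*e3 works whenever it is invertible — the component of v along it is kept and (v - w)/2 reverses, sending v to w.
Answer: -825/2339*e1 + 2750/2339*e2 + 440/2339*e3


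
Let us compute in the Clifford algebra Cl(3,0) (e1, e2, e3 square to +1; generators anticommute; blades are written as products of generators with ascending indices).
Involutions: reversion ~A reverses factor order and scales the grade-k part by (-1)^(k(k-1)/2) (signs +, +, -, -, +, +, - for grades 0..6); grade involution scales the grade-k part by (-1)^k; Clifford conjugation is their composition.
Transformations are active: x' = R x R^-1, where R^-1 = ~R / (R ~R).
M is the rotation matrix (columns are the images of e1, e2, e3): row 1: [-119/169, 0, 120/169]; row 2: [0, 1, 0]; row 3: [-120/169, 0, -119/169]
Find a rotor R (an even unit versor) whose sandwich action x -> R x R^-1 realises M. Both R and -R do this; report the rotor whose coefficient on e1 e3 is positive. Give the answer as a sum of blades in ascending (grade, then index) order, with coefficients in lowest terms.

Method: write R = a + b12*e1 e2 + b13*e1 e3 + b23*e2 e3 with a^2 + b12^2 + b13^2 + b23^2 = 1 (so R^-1 = ~R). Expanding the columns R e_j ~R gives tr M = 4a^2 - 1 and, from the antisymmetric part, M21 - M12 = -4a*b12, M13 - M31 = 4a*b13, M32 - M23 = -4a*b23.
Here tr M = -69/169, so a^2 = (1 + tr M)/4 = 25/169 and a = ±5/13. Taking a = 5/13: M21 - M12 = 0, M13 - M31 = 240/169, M32 - M23 = 0, giving b12 = 0, b13 = 12/13, b23 = 0, i.e. R = 5/13 + 12/13*e1 e3.
Its e1 e3 coefficient is already positive.
Answer: 5/13 + 12/13*e1 e3. Uniqueness: Spin(3) -> SO(3) maps R and -R to the same rotation of trace -69/169; fixing the sign of the e1 e3 coefficient removes the ambiguity.


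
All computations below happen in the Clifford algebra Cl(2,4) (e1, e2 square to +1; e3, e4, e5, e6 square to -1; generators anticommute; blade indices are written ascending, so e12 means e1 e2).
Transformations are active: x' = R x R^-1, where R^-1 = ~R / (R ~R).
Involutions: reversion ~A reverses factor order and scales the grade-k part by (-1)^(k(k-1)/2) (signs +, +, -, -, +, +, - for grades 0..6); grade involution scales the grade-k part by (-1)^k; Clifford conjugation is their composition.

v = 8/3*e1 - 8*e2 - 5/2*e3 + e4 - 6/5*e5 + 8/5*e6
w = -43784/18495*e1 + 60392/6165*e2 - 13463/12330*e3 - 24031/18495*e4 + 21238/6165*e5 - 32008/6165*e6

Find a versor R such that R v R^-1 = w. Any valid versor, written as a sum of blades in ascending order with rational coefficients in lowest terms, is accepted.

Since q(v) = q(w) = 2155/36, the sum R = v + w = 5536/18495*e1 + 11072/6165*e2 - 22144/6165*e3 - 5536/18495*e4 + 2768/1233*e5 - 22144/6165*e6 does the job whenever invertible.
Answer: 5536/18495*e1 + 11072/6165*e2 - 22144/6165*e3 - 5536/18495*e4 + 2768/1233*e5 - 22144/6165*e6


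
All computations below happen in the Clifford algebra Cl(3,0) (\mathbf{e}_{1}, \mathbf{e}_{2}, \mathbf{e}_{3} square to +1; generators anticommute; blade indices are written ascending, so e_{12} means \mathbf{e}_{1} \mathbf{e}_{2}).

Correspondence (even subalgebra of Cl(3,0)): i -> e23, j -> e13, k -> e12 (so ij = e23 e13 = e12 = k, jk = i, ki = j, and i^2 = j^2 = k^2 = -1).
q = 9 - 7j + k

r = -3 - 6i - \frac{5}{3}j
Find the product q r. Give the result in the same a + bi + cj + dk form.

In blades: q = 9 + e_{12} - 7 e_{13}, r = -3 - \frac{5}{3} e_{13} - 6 e_{23}.
Distribute q over r term by term (generator squares from the signature, products reordered to ascending indices): (9)*r = -27 - 15 e_{13} - 54 e_{23}; (e_{12})*r = -3 e_{12} - 6 e_{13} + \frac{5}{3} e_{23}; (-7 e_{13})*r = -\frac{35}{3} - 42 e_{12} + 21 e_{13}.
Sum: -\frac{116}{3} - 45 e_{12} - \frac{157}{3} e_{23}; translating back through the correspondence:
Answer: -\frac{116}{3} - \frac{157}{3}i - 45k


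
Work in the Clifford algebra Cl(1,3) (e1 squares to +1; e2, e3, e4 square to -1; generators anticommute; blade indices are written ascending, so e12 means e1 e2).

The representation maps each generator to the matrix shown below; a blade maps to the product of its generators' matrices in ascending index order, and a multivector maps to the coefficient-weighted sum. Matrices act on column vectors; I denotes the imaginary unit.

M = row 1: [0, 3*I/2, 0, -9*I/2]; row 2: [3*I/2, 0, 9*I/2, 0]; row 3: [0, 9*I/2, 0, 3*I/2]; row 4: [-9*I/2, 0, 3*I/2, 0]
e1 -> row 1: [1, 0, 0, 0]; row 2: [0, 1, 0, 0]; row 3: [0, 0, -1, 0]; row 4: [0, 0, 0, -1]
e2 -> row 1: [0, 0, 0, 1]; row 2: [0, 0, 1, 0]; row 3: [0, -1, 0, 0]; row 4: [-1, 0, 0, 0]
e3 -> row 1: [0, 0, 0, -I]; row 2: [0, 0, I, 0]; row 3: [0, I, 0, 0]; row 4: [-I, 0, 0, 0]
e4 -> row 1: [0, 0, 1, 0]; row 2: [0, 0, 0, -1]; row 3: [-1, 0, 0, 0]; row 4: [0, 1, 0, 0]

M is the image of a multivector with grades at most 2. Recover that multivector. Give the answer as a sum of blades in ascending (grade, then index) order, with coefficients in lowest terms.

Method: the blade images are trace-orthogonal — tr(rho(e_A) rho(e_B)^-1) = 4 if A = B and 0 otherwise — and rho(e_A)^-1 = (e_A)^2 * rho(e_A) with (e_A)^2 = +1 or -1, so the coefficient of e_A in the preimage is (e_A)^2 * tr(M rho(e_A))/4.
Nonzero projections over blades of grade <= 2: e3: (e3)^2 = -1, tr(M rho(e3)) = -18, coefficient 9/2; e34: (e34)^2 = -1, tr(M rho(e34)) = 6, coefficient -3/2. Every other blade of grade <= 2 projects to 0.
Answer: 9/2*e3 - 3/2*e34


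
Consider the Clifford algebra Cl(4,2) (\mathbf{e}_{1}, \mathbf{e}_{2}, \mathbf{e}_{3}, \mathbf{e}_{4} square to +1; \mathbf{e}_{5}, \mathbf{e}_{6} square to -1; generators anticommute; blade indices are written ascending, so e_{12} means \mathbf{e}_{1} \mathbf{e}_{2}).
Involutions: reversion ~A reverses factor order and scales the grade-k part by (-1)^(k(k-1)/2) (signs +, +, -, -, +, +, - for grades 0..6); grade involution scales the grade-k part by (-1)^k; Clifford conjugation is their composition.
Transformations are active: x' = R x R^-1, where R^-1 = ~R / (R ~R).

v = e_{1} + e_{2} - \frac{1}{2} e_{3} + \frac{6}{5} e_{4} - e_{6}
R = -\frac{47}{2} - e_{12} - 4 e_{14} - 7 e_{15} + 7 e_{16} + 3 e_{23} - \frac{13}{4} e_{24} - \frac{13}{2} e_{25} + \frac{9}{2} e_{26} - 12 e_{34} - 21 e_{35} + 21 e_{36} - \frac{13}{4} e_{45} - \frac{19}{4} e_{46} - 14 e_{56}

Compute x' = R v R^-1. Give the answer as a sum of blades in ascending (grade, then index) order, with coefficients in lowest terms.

~R = -\frac{47}{2} + e_{12} + 4 e_{14} + 7 e_{15} - 7 e_{16} - 3 e_{23} + \frac{13}{4} e_{24} + \frac{13}{2} e_{25} - \frac{9}{2} e_{26} + 12 e_{34} + 21 e_{35} - 21 e_{36} + \frac{13}{4} e_{45} + \frac{19}{4} e_{46} + 14 e_{56}, and R ~R = -\frac{2349}{16}, so R^-1 = ~R / (-\frac{2349}{16}).
R v = -\frac{223}{10} e_{1} - \frac{117}{5} e_{2} + \frac{307}{20} e_{3} - \frac{317}{10} e_{4} - \frac{71}{10} e_{5} + \frac{141}{5} e_{6} + \frac{7}{2} e_{123} - \frac{9}{20} e_{124} + \frac{1}{2} e_{125} - \frac{3}{2} e_{126} - 14 e_{134} - \frac{49}{2} e_{135} + \frac{49}{2} e_{136} + \frac{103}{20} e_{145} - \frac{183}{20} e_{146} - 7 e_{156} - \frac{401}{40} e_{234} - \frac{97}{4} e_{235} + \frac{81}{4} e_{236} + \frac{91}{20} e_{245} - \frac{69}{10} e_{246} - \frac{15}{2} e_{256} + \frac{1073}{40} e_{345} - \frac{433}{40} e_{346} + 28 e_{356} - \frac{271}{20} e_{456}
Answer: \frac{9083}{3915} e_{1} + \frac{6383}{3915} e_{2} + \frac{9031}{2610} e_{3} - \frac{742}{1305} e_{4} - \frac{16316}{3915} e_{5} + \frac{413}{783} e_{6}


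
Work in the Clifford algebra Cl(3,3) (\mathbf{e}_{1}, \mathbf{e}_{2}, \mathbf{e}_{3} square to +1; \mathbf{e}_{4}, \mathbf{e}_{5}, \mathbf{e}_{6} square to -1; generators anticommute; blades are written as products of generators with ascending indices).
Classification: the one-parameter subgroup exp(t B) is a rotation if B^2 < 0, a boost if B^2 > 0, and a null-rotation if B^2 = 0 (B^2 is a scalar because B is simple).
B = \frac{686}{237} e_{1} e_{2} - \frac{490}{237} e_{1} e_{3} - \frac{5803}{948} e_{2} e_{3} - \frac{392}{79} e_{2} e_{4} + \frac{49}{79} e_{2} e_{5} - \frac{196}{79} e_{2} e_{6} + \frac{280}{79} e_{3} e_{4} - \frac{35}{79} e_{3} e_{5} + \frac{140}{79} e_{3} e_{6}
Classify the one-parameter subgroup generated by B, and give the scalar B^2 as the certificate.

B^2 term by term: the squares give (\frac{686}{237})^2*(e_{1} e_{2})^2 + (-\frac{490}{237})^2*(e_{1} e_{3})^2 + (-\frac{5803}{948})^2*(e_{2} e_{3})^2 + (-\frac{392}{79})^2*(e_{2} e_{4})^2 + (\frac{49}{79})^2*(e_{2} e_{5})^2 + (-\frac{196}{79})^2*(e_{2} e_{6})^2 + (\frac{280}{79})^2*(e_{3} e_{4})^2 + (-\frac{35}{79})^2*(e_{3} e_{5})^2 + (\frac{140}{79})^2*(e_{3} e_{6})^2 = \frac{470596}{56169}*(-1) + \frac{240100}{56169}*(-1) + \frac{33674809}{898704}*(-1) + \frac{153664}{6241}*(+1) + \frac{2401}{6241}*(+1) + \frac{38416}{6241}*(+1) + \frac{78400}{6241}*(+1) + \frac{1225}{6241}*(+1) + \frac{19600}{6241}*(+1) = -\frac{49}{16} (each basis 2-blade squares to minus the product of its generators' squares); cross terms between blades sharing an index anticommute and cancel; the commuting (index-disjoint) pairs give grade-4 terms 2*c*c'*(blade product), which cancel blade by blade — e_{1} e_{2} e_{3} e_{4}: \frac{384160}{18723} - \frac{384160}{18723} = 0; e_{1} e_{2} e_{3} e_{5}: -\frac{48020}{18723} + \frac{48020}{18723} = 0; e_{1} e_{2} e_{3} e_{6}: \frac{192080}{18723} - \frac{192080}{18723} = 0; e_{2} e_{3} e_{4} e_{5}: -\frac{27440}{6241} + \frac{27440}{6241} = 0; e_{2} e_{3} e_{4} e_{6}: \frac{109760}{6241} - \frac{109760}{6241} = 0; e_{2} e_{3} e_{5} e_{6}: -\frac{13720}{6241} + \frac{13720}{6241} = 0 — confirming B is simple. So B^2 = -\frac{49}{16}.
Answer: rotation, certificate B^2 = -\frac{49}{16}. Certificate logic: -\frac{49}{16} is a conjugation-invariant scalar, so its sign fixes rotation versus boost versus null-rotation outright.


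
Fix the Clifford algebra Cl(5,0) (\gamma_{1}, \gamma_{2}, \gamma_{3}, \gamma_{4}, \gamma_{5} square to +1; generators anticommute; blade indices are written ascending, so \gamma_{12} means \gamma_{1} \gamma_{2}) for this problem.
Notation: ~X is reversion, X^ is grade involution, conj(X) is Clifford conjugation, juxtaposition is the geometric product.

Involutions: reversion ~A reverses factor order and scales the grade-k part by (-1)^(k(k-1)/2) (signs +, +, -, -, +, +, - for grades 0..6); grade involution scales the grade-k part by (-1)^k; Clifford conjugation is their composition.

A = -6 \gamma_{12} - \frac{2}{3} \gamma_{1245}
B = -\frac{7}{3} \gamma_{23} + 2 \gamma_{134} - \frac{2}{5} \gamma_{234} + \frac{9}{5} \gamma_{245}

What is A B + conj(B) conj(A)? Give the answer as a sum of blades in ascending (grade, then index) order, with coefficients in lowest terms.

first term: \frac{6}{5} \gamma_{1} + 14 \gamma_{13} + \frac{12}{5} \gamma_{134} - \frac{4}{15} \gamma_{135} - \frac{54}{5} \gamma_{145} + 12 \gamma_{234} - \frac{4}{3} \gamma_{235} + \frac{14}{9} \gamma_{1345}
second term: -\frac{6}{5} \gamma_{1} - 14 \gamma_{13} + \frac{12}{5} \gamma_{134} - \frac{4}{15} \gamma_{135} - \frac{54}{5} \gamma_{145} + 12 \gamma_{234} - \frac{4}{3} \gamma_{235} + \frac{14}{9} \gamma_{1345}
Answer: \frac{24}{5} \gamma_{134} - \frac{8}{15} \gamma_{135} - \frac{108}{5} \gamma_{145} + 24 \gamma_{234} - \frac{8}{3} \gamma_{235} + \frac{28}{9} \gamma_{1345}


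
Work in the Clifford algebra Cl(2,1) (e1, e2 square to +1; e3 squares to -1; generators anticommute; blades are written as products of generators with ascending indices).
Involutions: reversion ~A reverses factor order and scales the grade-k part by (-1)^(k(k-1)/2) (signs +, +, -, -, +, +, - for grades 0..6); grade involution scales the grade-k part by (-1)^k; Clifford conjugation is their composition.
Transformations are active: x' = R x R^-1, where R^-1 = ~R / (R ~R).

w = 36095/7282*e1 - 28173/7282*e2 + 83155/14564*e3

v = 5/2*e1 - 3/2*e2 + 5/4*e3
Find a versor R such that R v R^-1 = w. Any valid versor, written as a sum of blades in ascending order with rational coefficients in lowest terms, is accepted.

Construction: equal norms (both 111/16) license R = v + w = 27150/3641*e1 - 19548/3641*e2 + 25340/3641*e3 — nothing changes along that direction, while (v - w)/2 changes sign, so v maps onto w.
Answer: 27150/3641*e1 - 19548/3641*e2 + 25340/3641*e3


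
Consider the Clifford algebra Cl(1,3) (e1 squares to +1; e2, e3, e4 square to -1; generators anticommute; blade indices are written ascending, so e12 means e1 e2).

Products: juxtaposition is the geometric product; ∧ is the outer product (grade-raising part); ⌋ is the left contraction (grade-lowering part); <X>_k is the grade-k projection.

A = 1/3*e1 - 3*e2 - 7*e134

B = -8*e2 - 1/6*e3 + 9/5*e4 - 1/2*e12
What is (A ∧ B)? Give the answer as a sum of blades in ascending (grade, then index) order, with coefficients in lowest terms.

step 1: -8/3*e12 - 1/18*e13 + 3/5*e14 + 1/2*e23 - 27/5*e24 + 56*e1234
Answer: -8/3*e12 - 1/18*e13 + 3/5*e14 + 1/2*e23 - 27/5*e24 + 56*e1234


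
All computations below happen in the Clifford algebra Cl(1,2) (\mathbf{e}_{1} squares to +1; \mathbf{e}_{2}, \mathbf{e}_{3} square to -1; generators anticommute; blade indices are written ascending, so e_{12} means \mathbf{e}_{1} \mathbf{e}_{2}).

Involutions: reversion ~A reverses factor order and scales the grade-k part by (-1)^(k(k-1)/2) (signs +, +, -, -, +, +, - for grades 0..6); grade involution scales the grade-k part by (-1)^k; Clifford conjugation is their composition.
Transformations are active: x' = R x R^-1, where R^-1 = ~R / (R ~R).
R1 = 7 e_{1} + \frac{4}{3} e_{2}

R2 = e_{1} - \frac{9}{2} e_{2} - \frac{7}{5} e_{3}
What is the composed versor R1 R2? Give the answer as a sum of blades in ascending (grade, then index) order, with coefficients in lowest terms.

Distribute over the terms of R1 (each basis-blade product reordered to ascending indices, repeated generators contracted through their squares):
(7 e_{1}) R2 = 7 - \frac{63}{2} e_{12} - \frac{49}{5} e_{13}
(\frac{4}{3} e_{2}) R2 = 6 - \frac{4}{3} e_{12} - \frac{28}{15} e_{23}
Summing the partial products and collecting blades:
Answer: 13 - \frac{197}{6} e_{12} - \frac{49}{5} e_{13} - \frac{28}{15} e_{23}


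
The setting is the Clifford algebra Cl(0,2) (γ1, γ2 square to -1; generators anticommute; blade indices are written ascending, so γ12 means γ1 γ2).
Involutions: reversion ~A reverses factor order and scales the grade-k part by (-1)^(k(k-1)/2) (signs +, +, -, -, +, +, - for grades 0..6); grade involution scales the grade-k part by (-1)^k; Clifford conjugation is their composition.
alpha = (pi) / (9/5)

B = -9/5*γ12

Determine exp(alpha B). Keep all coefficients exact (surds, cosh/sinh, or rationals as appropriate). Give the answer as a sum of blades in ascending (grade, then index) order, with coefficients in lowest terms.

B^2 = (-9/5)^2*(γ12)^2 = 81/25*(-1) = -81/25 (a basis 2-blade squares to minus the product of its generators' squares).
B^2 = -81/25 — a negative square means the series sums to a rotation: l = 9/5, alpha*l = pi, so exp(alpha B) = cos(pi) + (sin(pi)/(9/5))*B = -1 + (0)*B.
Answer: -1


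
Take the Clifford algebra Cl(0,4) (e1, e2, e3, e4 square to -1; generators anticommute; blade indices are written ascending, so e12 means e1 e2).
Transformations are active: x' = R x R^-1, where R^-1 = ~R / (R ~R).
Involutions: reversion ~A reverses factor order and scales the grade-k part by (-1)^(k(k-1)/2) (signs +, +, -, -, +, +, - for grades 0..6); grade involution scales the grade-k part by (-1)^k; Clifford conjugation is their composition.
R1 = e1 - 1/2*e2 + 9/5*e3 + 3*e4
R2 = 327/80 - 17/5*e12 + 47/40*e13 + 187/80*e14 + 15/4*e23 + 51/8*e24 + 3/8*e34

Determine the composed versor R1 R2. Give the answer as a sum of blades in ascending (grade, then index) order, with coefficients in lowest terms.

Distribute over the terms of R1 (each basis-blade product reordered to ascending indices, repeated generators contracted through their squares):
(e1) R2 = 327/80*e1 + 17/5*e2 - 47/40*e3 - 187/80*e4 + 15/4*e123 + 51/8*e124 + 3/8*e134
(-1/2*e2) R2 = 17/10*e1 - 327/160*e2 + 15/8*e3 + 51/16*e4 + 47/80*e123 + 187/160*e124 - 3/16*e234
(9/5*e3) R2 = 423/200*e1 + 27/4*e2 + 2943/400*e3 - 27/40*e4 - 153/25*e123 - 1683/400*e134 - 459/40*e234
(3*e4) R2 = 561/80*e1 + 153/8*e2 + 9/8*e3 + 981/80*e4 - 51/5*e124 + 141/40*e134 + 45/4*e234
Summing the partial products and collecting blades:
Answer: 2983/200*e1 + 4357/160*e2 + 3673/400*e3 + 199/16*e4 - 713/400*e123 - 85/32*e124 - 123/400*e134 - 33/80*e234


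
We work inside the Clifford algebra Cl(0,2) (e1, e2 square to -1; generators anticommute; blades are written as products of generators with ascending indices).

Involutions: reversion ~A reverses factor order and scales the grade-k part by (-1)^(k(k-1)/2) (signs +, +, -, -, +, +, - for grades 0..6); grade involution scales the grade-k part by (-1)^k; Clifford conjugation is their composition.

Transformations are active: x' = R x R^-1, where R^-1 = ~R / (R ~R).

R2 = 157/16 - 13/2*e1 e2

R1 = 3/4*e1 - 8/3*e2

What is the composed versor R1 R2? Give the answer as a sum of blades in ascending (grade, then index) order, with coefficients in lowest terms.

Distribute over the terms of R1 (each basis-blade product reordered to ascending indices, repeated generators contracted through their squares):
(3/4*e1) R2 = 471/64*e1 + 39/8*e2
(-8/3*e2) R2 = 52/3*e1 - 157/6*e2
Summing the partial products and collecting blades:
Answer: 4741/192*e1 - 511/24*e2


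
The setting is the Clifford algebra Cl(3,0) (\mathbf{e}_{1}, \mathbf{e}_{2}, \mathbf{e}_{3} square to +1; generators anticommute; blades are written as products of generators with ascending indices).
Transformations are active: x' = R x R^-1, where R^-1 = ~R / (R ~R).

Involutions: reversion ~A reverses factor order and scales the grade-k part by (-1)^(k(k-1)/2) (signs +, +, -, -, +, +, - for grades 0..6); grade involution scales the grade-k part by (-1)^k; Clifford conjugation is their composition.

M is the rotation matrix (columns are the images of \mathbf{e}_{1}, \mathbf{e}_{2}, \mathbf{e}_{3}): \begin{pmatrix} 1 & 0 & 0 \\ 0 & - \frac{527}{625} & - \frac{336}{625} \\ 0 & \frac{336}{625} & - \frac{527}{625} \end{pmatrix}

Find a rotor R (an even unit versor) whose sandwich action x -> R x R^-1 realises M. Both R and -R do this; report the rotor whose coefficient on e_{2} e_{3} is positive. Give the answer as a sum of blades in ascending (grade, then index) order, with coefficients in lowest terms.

Method: write R = a + b12*e_{1} e_{2} + b13*e_{1} e_{3} + b23*e_{2} e_{3} with a^2 + b12^2 + b13^2 + b23^2 = 1 (so R^-1 = ~R). Expanding the columns R e_j ~R gives tr M = 4a^2 - 1 and, from the antisymmetric part, M21 - M12 = -4a*b12, M13 - M31 = 4a*b13, M32 - M23 = -4a*b23.
Here tr M = -\frac{429}{625}, so a^2 = (1 + tr M)/4 = \frac{49}{625} and a = ±\frac{7}{25}. Taking a = \frac{7}{25}: M21 - M12 = 0, M13 - M31 = 0, M32 - M23 = \frac{672}{625}, giving b12 = 0, b13 = 0, b23 = -\frac{24}{25}, i.e. R = \frac{7}{25} - \frac{24}{25} e_{2} e_{3}.
Its e_{2} e_{3} coefficient is negative, so report the other preimage -R.
Answer: -\frac{7}{25} + \frac{24}{25} e_{2} e_{3}. Sheet selection: the two-to-one cover makes ±R indistinguishable at the matrix level (trace -\frac{429}{625}), so uniqueness comes from the required sign on e_{2} e_{3}.


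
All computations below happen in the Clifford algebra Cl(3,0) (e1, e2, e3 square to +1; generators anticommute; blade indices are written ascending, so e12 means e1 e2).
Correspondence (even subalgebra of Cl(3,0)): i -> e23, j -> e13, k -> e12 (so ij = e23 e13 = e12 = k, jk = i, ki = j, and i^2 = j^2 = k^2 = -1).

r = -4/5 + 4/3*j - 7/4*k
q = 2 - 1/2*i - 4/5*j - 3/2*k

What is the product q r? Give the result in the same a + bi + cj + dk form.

In blades: q = 2 - 3/2*e12 - 4/5*e13 - 1/2*e23, r = -4/5 - 7/4*e12 + 4/3*e13.
Distribute q over r term by term (generator squares from the signature, products reordered to ascending indices): (2)*r = -8/5 - 7/2*e12 + 8/3*e13; (-3/2*e12)*r = -21/8 + 6/5*e12 + 2*e23; (-4/5*e13)*r = 16/15 + 16/25*e13 + 7/5*e23; (-1/2*e23)*r = -2/3*e12 - 7/8*e13 + 2/5*e23.
Sum: -379/120 - 89/30*e12 + 1459/600*e13 + 19/5*e23; translating back through the correspondence:
Answer: -379/120 + 19/5*i + 1459/600*j - 89/30*k


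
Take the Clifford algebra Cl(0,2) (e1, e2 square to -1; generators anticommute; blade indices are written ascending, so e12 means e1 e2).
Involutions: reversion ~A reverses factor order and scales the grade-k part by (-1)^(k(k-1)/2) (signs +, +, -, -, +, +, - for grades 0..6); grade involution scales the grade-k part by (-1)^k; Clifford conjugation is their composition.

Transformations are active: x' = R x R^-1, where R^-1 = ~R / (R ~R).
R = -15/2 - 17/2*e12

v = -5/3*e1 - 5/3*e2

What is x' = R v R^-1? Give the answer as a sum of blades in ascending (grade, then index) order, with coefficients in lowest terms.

~R = -15/2 + 17/2*e12, and R ~R = 257/2, so R^-1 = ~R / (257/2).
R v = -5/3*e1 + 80/3*e2
Answer: 1435/771*e1 - 1115/771*e2


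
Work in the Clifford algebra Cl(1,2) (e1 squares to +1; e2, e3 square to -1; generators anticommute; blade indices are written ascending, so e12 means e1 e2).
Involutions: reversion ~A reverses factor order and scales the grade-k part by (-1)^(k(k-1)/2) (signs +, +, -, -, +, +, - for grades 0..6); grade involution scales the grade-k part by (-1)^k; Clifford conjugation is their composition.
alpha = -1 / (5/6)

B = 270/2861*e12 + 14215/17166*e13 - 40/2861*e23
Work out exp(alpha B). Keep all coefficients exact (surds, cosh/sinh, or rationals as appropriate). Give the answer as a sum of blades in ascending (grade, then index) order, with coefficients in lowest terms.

B^2 term by term: the squares give (270/2861)^2*(e12)^2 + (14215/17166)^2*(e13)^2 + (-40/2861)^2*(e23)^2 = 72900/8185321*(+1) + 202066225/294671556*(+1) + 1600/8185321*(-1) = 25/36 (each basis 2-blade squares to minus the product of its generators' squares); cross terms between blades sharing an index anticommute and cancel. So B^2 = 25/36.
B^2 = 25/36 — the positive square puts this in the hyperbolic regime; l = 5/6, alpha*l = -1, so exp(alpha B) = cosh(-1) + (sinh(-1)/(5/6))*B = cosh(1) + (-6*sinh(1)/5)*B.
Answer: cosh(1) - 324*sinh(1)/2861*e12 - 2843*sinh(1)/2861*e13 + 48*sinh(1)/2861*e23
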